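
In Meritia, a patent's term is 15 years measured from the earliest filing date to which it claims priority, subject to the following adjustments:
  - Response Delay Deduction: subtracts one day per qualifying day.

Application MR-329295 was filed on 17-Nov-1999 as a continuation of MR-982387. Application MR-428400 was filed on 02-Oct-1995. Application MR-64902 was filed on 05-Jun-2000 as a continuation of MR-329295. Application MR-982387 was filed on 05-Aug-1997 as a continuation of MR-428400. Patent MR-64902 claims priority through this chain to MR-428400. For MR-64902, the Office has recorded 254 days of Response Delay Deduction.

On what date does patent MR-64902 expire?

Earliest priority filing: 2 October 1995.
Base term: 2 October 1995 + 15 years → 2 October 2010.
Response Delay Deduction: −254 days → 21 January 2010.

2010-01-21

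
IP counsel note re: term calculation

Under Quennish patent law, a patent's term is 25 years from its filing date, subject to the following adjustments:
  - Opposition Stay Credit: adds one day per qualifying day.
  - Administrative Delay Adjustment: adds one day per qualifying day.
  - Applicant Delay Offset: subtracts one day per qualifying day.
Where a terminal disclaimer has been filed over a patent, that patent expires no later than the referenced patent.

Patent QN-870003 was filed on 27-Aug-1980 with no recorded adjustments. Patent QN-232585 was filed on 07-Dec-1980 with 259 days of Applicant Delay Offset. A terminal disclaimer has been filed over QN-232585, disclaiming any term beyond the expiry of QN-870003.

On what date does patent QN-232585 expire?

March 23, 2005

Natural term of QN-232585:
  Base: filing + 25 years → 7 December 2005.
  Applicant Delay Offset: −259 days → 23 March 2005.
Expiry of referenced patent QN-870003:
  Base: filing + 25 years → 27 August 2005.
Terminal disclaimer: QN-232585 expires on the earlier of 23 March 2005 and 27 August 2005.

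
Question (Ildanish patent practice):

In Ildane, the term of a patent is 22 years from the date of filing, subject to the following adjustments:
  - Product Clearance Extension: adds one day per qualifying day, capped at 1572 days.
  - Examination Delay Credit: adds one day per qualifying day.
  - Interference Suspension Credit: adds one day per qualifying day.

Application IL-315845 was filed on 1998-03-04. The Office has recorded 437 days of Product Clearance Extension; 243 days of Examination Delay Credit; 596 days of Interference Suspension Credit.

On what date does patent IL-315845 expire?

Base term: filing date + 22 years → 4 March 2020.
Product Clearance Extension: 437 days (within the 1572-day cap) → +437 days → 15 May 2021.
Examination Delay Credit: +243 days → 13 January 2022.
Interference Suspension Credit: +596 days → 1 September 2023.

2023-09-01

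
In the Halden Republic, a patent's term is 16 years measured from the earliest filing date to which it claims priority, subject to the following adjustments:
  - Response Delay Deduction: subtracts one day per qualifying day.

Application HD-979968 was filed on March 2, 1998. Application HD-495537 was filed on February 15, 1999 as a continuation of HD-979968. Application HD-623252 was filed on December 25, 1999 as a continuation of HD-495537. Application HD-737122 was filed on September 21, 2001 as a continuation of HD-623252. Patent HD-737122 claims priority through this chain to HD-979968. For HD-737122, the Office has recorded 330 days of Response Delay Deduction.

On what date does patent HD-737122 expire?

Earliest priority filing: 2 March 1998.
Base term: 2 March 1998 + 16 years → 2 March 2014.
Response Delay Deduction: −330 days → 6 April 2013.

2013-04-06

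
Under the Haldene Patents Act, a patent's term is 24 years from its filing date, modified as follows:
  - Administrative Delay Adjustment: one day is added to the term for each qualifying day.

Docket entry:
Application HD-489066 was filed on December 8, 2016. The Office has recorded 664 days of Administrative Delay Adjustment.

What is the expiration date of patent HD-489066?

Base term: filing date + 24 years → 8 December 2040.
Administrative Delay Adjustment: +664 days → 3 October 2042.

2042-10-03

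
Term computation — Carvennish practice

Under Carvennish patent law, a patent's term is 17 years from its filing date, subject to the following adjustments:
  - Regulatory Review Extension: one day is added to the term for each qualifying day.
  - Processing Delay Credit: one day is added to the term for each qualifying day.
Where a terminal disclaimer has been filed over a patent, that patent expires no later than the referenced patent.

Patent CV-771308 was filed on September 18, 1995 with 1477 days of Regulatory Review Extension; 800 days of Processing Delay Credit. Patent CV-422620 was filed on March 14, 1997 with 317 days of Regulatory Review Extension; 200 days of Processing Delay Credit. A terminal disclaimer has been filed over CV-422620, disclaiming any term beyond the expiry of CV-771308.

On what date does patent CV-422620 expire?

August 13, 2015

Natural term of CV-422620:
  Base: filing + 17 years → 14 March 2014.
  Regulatory Review Extension: +317 days → 25 January 2015.
  Processing Delay Credit: +200 days → 13 August 2015.
Expiry of referenced patent CV-771308:
  Base: filing + 17 years → 18 September 2012.
  Regulatory Review Extension: +1477 days → 4 October 2016.
  Processing Delay Credit: +800 days → 13 December 2018.
Terminal disclaimer: CV-422620 expires on the earlier of 13 August 2015 and 13 December 2018.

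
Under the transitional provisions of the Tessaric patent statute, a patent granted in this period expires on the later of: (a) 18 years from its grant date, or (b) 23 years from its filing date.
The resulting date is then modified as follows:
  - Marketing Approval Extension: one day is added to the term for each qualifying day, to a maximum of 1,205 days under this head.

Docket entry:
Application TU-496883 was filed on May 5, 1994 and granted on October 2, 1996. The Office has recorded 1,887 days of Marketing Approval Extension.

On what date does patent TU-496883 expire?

(a) grant + 18 years → 2 October 2014.
(b) filing + 23 years → 5 May 2017.
Later of the two: 5 May 2017.
Marketing Approval Extension: 1887 days claimed exceeds the 1205-day cap, so +1205 days → 22 August 2020.

August 22, 2020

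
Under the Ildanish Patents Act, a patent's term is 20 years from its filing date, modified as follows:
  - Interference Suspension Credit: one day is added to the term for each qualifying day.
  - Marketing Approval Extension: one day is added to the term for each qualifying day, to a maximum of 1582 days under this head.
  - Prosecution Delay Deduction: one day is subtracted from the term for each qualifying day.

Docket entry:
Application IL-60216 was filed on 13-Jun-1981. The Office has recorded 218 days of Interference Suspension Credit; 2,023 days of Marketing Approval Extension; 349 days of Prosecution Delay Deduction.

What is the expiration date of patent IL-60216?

Base term: filing date + 20 years → 13 June 2001.
Interference Suspension Credit: +218 days → 17 January 2002.
Marketing Approval Extension: 2023 days claimed exceeds the 1582-day cap, so +1582 days → 18 May 2006.
Prosecution Delay Deduction: −349 days → 3 June 2005.

2005-06-03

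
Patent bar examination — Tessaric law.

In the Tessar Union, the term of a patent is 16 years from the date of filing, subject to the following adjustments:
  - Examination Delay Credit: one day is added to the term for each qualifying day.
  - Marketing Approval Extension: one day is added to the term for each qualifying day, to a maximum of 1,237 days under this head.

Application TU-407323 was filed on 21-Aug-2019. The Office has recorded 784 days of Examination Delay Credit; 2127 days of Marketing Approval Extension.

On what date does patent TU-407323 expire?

March 3, 2041

Base term: filing date + 16 years → 21 August 2035.
Examination Delay Credit: +784 days → 13 October 2037.
Marketing Approval Extension: 2127 days claimed exceeds the 1237-day cap, so +1237 days → 3 March 2041.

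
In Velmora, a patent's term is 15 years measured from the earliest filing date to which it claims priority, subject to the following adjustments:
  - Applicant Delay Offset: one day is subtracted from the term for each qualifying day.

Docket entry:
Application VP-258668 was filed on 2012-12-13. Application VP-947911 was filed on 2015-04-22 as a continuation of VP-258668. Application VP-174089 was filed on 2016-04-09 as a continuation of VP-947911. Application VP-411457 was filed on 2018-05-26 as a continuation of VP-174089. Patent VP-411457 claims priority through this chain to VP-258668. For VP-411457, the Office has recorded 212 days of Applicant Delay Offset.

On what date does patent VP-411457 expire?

Earliest priority filing: 13 December 2012.
Base term: 13 December 2012 + 15 years → 13 December 2027.
Applicant Delay Offset: −212 days → 15 May 2027.

2027-05-15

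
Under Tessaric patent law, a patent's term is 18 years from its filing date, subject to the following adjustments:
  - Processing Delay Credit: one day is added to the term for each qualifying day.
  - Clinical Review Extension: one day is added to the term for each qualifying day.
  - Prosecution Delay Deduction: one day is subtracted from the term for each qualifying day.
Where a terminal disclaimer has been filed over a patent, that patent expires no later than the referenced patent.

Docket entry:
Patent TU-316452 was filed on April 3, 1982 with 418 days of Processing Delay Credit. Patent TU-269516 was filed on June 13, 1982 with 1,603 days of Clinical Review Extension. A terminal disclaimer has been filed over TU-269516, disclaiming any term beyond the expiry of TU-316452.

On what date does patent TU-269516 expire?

2001-05-26

Natural term of TU-269516:
  Base: filing + 18 years → 13 June 2000.
  Clinical Review Extension: +1603 days → 2 November 2004.
Expiry of referenced patent TU-316452:
  Base: filing + 18 years → 3 April 2000.
  Processing Delay Credit: +418 days → 26 May 2001.
Terminal disclaimer: TU-269516 expires on the earlier of 2 November 2004 and 26 May 2001.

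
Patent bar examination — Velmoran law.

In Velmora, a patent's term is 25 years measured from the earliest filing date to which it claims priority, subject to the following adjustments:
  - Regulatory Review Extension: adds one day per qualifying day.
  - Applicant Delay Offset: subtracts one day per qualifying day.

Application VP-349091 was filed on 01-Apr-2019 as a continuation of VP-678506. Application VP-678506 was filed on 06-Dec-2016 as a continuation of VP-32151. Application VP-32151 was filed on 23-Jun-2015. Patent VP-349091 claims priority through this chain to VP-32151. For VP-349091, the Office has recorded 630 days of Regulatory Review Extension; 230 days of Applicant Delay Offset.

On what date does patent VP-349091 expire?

Earliest priority filing: 23 June 2015.
Base term: 23 June 2015 + 25 years → 23 June 2040.
Regulatory Review Extension: +630 days → 15 March 2042.
Applicant Delay Offset: −230 days → 28 July 2041.

2041-07-28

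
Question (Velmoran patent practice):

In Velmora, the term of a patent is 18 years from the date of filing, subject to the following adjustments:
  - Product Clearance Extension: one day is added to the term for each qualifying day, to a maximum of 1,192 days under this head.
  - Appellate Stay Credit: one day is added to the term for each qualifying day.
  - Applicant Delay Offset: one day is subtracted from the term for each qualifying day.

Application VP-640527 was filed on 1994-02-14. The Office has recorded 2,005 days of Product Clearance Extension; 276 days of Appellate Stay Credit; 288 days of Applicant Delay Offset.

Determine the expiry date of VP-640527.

Base term: filing date + 18 years → 14 February 2012.
Product Clearance Extension: 2005 days claimed exceeds the 1192-day cap, so +1192 days → 21 May 2015.
Appellate Stay Credit: +276 days → 21 February 2016.
Applicant Delay Offset: −288 days → 9 May 2015.

May 9, 2015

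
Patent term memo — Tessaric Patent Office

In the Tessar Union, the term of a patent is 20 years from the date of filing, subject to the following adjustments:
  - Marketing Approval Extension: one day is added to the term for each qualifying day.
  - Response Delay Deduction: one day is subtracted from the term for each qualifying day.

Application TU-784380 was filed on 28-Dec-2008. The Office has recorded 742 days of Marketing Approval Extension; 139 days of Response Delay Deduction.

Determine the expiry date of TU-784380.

Base term: filing date + 20 years → 28 December 2028.
Marketing Approval Extension: +742 days → 9 January 2031.
Response Delay Deduction: −139 days → 23 August 2030.

August 23, 2030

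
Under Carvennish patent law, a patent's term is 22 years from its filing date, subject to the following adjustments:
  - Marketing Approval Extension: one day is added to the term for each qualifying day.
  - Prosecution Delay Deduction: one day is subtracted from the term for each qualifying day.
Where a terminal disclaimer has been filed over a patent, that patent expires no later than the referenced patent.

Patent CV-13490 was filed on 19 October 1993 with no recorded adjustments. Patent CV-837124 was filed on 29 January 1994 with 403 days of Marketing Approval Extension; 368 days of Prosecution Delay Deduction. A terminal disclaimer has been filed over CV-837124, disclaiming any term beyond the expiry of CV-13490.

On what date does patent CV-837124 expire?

October 19, 2015

Natural term of CV-837124:
  Base: filing + 22 years → 29 January 2016.
  Marketing Approval Extension: +403 days → 7 March 2017.
  Prosecution Delay Deduction: −368 days → 4 March 2016.
Expiry of referenced patent CV-13490:
  Base: filing + 22 years → 19 October 2015.
Terminal disclaimer: CV-837124 expires on the earlier of 4 March 2016 and 19 October 2015.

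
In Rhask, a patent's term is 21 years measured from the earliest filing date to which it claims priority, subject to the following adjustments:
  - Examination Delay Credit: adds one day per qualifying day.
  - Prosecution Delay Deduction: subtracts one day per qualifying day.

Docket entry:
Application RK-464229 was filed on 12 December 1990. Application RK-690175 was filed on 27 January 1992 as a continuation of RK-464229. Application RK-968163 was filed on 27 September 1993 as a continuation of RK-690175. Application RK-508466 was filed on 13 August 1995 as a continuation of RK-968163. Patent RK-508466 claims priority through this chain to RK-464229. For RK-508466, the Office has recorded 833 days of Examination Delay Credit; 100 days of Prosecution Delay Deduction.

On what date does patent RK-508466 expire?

Earliest priority filing: 12 December 1990.
Base term: 12 December 1990 + 21 years → 12 December 2011.
Examination Delay Credit: +833 days → 24 March 2014.
Prosecution Delay Deduction: −100 days → 14 December 2013.

December 14, 2013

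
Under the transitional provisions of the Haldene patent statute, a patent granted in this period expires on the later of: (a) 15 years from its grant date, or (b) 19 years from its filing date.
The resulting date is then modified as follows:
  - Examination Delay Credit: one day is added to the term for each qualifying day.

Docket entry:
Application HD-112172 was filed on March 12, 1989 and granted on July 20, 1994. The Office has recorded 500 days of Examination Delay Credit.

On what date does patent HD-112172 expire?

(a) grant + 15 years → 20 July 2009.
(b) filing + 19 years → 12 March 2008.
Later of the two: 20 July 2009.
Examination Delay Credit: +500 days → 2 December 2010.

2010-12-02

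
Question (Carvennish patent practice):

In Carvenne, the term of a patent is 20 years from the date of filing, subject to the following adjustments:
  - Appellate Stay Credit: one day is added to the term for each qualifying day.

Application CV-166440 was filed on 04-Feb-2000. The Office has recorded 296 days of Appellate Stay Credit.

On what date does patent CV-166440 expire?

2020-11-26

Base term: filing date + 20 years → 4 February 2020.
Appellate Stay Credit: +296 days → 26 November 2020.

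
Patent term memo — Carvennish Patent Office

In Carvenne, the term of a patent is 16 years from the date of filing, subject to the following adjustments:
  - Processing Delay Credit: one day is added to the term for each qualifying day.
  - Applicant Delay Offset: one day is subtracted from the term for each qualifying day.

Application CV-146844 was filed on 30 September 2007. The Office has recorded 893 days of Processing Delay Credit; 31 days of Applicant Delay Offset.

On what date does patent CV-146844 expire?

Base term: filing date + 16 years → 30 September 2023.
Processing Delay Credit: +893 days → 11 March 2026.
Applicant Delay Offset: −31 days → 8 February 2026.

February 8, 2026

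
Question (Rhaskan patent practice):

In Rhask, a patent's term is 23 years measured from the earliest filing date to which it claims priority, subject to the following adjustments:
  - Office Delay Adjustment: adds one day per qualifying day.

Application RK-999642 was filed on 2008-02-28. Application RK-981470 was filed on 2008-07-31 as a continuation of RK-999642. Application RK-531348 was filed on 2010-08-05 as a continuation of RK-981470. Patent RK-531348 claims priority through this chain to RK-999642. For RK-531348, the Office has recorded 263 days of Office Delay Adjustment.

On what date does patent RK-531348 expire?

2031-11-18

Earliest priority filing: 28 February 2008.
Base term: 28 February 2008 + 23 years → 28 February 2031.
Office Delay Adjustment: +263 days → 18 November 2031.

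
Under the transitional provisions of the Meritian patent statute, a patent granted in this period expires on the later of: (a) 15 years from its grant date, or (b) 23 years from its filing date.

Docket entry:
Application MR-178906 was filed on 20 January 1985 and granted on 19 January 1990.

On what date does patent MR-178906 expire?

2008-01-20

(a) grant + 15 years → 19 January 2005.
(b) filing + 23 years → 20 January 2008.
Later of the two: 20 January 2008.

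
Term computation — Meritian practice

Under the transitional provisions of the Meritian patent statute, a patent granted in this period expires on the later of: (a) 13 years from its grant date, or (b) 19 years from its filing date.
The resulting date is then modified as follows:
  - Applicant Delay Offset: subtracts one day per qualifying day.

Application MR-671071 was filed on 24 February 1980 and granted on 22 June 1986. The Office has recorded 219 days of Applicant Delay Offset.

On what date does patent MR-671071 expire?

November 15, 1998

(a) grant + 13 years → 22 June 1999.
(b) filing + 19 years → 24 February 1999.
Later of the two: 22 June 1999.
Applicant Delay Offset: −219 days → 15 November 1998.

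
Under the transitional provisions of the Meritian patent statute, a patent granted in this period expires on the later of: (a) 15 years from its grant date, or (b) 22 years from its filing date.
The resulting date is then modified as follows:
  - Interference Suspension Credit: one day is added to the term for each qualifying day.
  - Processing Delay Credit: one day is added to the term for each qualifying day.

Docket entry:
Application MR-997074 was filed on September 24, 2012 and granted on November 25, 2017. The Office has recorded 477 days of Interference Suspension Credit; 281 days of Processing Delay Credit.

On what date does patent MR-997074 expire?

(a) grant + 15 years → 25 November 2032.
(b) filing + 22 years → 24 September 2034.
Later of the two: 24 September 2034.
Interference Suspension Credit: +477 days → 14 January 2036.
Processing Delay Credit: +281 days → 21 October 2036.

2036-10-21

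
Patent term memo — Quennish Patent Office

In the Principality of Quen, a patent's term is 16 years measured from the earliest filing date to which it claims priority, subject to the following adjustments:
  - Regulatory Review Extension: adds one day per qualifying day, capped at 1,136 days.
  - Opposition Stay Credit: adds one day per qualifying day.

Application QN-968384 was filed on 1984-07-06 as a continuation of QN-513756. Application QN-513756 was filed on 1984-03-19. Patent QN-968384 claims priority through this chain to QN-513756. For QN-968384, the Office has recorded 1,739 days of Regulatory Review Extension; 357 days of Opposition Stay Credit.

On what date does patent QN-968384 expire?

2004-04-20

Earliest priority filing: 19 March 1984.
Base term: 19 March 1984 + 16 years → 19 March 2000.
Regulatory Review Extension: 1739 days claimed exceeds the 1136-day cap, so +1136 days → 29 April 2003.
Opposition Stay Credit: +357 days → 20 April 2004.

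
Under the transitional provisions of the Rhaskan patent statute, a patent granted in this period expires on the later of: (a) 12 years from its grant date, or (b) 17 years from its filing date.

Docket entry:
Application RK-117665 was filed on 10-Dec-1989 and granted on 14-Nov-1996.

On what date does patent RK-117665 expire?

(a) grant + 12 years → 14 November 2008.
(b) filing + 17 years → 10 December 2006.
Later of the two: 14 November 2008.

2008-11-14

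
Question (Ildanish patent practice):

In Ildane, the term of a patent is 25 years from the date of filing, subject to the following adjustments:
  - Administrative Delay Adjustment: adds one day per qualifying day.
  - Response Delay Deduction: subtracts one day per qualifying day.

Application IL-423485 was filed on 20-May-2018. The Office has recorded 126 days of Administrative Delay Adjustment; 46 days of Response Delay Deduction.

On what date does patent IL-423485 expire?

Base term: filing date + 25 years → 20 May 2043.
Administrative Delay Adjustment: +126 days → 23 September 2043.
Response Delay Deduction: −46 days → 8 August 2043.

2043-08-08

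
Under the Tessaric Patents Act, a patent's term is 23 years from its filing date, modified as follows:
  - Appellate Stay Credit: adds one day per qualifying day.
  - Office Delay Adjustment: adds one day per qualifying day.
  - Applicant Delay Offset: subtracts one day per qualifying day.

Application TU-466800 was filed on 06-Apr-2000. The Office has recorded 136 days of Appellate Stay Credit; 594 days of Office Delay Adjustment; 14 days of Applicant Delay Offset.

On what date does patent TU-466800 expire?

Base term: filing date + 23 years → 6 April 2023.
Appellate Stay Credit: +136 days → 20 August 2023.
Office Delay Adjustment: +594 days → 5 April 2025.
Applicant Delay Offset: −14 days → 22 March 2025.

March 22, 2025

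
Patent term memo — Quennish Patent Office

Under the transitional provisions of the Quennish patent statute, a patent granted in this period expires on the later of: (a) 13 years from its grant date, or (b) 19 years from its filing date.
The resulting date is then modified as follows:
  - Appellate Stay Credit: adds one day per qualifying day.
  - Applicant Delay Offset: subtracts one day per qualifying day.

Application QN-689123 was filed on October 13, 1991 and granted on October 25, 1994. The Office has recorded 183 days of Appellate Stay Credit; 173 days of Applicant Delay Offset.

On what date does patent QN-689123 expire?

(a) grant + 13 years → 25 October 2007.
(b) filing + 19 years → 13 October 2010.
Later of the two: 13 October 2010.
Appellate Stay Credit: +183 days → 14 April 2011.
Applicant Delay Offset: −173 days → 23 October 2010.

2010-10-23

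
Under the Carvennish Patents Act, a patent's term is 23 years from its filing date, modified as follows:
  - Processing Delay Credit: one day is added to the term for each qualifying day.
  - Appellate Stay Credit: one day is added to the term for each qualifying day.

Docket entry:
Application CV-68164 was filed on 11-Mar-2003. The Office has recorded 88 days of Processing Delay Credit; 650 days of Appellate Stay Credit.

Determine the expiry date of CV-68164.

Base term: filing date + 23 years → 11 March 2026.
Processing Delay Credit: +88 days → 7 June 2026.
Appellate Stay Credit: +650 days → 18 March 2028.

March 18, 2028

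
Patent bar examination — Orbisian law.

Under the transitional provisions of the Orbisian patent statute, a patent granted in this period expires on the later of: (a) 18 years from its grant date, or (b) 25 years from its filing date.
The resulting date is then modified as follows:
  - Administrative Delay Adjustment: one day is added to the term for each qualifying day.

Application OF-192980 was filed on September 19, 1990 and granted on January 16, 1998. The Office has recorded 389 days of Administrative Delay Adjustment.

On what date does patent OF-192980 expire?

(a) grant + 18 years → 16 January 2016.
(b) filing + 25 years → 19 September 2015.
Later of the two: 16 January 2016.
Administrative Delay Adjustment: +389 days → 8 February 2017.

2017-02-08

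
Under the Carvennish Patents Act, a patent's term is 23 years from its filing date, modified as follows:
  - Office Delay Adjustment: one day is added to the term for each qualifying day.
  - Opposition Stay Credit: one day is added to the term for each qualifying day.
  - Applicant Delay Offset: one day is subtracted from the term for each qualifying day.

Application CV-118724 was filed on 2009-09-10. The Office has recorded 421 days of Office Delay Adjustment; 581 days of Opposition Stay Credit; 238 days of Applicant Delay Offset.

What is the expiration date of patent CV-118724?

October 14, 2034

Base term: filing date + 23 years → 10 September 2032.
Office Delay Adjustment: +421 days → 5 November 2033.
Opposition Stay Credit: +581 days → 9 June 2035.
Applicant Delay Offset: −238 days → 14 October 2034.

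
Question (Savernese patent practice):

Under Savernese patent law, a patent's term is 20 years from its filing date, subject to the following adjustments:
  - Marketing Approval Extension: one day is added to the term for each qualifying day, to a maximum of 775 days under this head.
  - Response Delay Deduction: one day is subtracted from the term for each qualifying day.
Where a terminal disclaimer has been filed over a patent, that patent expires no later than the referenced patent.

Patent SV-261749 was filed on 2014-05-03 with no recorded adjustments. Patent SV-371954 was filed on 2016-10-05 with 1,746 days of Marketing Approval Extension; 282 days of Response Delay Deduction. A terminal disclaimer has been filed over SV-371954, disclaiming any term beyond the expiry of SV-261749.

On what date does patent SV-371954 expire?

2034-05-03

Natural term of SV-371954:
  Base: filing + 20 years → 5 October 2036.
  Marketing Approval Extension: 1746 days claimed exceeds the 775-day cap, so +775 days → 19 November 2038.
  Response Delay Deduction: −282 days → 10 February 2038.
Expiry of referenced patent SV-261749:
  Base: filing + 20 years → 3 May 2034.
Terminal disclaimer: SV-371954 expires on the earlier of 10 February 2038 and 3 May 2034.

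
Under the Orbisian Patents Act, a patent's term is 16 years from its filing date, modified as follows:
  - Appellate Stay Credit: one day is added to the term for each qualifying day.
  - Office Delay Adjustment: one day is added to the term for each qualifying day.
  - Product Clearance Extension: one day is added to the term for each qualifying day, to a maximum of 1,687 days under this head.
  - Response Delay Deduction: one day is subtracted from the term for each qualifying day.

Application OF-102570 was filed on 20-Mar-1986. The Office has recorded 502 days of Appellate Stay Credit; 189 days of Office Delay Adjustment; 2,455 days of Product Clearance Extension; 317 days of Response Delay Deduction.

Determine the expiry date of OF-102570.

Base term: filing date + 16 years → 20 March 2002.
Appellate Stay Credit: +502 days → 4 August 2003.
Office Delay Adjustment: +189 days → 9 February 2004.
Product Clearance Extension: 2455 days claimed exceeds the 1687-day cap, so +1687 days → 22 September 2008.
Response Delay Deduction: −317 days → 10 November 2007.

2007-11-10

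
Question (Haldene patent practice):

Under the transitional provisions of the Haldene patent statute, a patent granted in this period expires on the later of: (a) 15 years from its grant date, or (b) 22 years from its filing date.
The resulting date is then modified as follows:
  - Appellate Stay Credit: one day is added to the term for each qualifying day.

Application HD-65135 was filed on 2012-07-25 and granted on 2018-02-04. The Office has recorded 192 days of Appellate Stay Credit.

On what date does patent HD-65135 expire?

(a) grant + 15 years → 4 February 2033.
(b) filing + 22 years → 25 July 2034.
Later of the two: 25 July 2034.
Appellate Stay Credit: +192 days → 2 February 2035.

2035-02-02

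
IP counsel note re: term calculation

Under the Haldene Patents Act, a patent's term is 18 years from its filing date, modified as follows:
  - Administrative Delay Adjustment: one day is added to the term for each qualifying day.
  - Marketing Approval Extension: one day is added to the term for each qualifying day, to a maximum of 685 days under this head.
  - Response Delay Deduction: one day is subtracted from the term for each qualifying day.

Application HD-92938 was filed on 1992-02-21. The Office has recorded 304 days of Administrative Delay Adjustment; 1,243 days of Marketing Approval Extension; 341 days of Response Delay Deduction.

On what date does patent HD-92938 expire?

December 1, 2011

Base term: filing date + 18 years → 21 February 2010.
Administrative Delay Adjustment: +304 days → 22 December 2010.
Marketing Approval Extension: 1243 days claimed exceeds the 685-day cap, so +685 days → 6 November 2012.
Response Delay Deduction: −341 days → 1 December 2011.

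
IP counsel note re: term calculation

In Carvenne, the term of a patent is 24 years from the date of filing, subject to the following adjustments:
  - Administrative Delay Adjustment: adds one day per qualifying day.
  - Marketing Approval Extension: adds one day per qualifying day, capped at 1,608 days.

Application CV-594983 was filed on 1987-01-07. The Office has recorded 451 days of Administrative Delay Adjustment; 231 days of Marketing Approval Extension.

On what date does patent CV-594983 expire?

November 19, 2012

Base term: filing date + 24 years → 7 January 2011.
Administrative Delay Adjustment: +451 days → 2 April 2012.
Marketing Approval Extension: 231 days (within the 1608-day cap) → +231 days → 19 November 2012.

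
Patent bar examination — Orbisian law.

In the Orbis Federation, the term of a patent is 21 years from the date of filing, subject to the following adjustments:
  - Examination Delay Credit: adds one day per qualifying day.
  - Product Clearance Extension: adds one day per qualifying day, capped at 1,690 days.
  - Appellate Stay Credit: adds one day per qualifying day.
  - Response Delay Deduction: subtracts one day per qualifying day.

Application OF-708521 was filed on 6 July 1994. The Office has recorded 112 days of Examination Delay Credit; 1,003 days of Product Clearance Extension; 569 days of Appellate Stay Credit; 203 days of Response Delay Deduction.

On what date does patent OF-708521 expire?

Base term: filing date + 21 years → 6 July 2015.
Examination Delay Credit: +112 days → 26 October 2015.
Product Clearance Extension: 1003 days (within the 1690-day cap) → +1003 days → 25 July 2018.
Appellate Stay Credit: +569 days → 14 February 2020.
Response Delay Deduction: −203 days → 26 July 2019.

July 26, 2019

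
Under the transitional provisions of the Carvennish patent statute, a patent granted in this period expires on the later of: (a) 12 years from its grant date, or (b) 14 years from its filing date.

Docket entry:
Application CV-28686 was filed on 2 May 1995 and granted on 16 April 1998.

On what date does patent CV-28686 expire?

(a) grant + 12 years → 16 April 2010.
(b) filing + 14 years → 2 May 2009.
Later of the two: 16 April 2010.

April 16, 2010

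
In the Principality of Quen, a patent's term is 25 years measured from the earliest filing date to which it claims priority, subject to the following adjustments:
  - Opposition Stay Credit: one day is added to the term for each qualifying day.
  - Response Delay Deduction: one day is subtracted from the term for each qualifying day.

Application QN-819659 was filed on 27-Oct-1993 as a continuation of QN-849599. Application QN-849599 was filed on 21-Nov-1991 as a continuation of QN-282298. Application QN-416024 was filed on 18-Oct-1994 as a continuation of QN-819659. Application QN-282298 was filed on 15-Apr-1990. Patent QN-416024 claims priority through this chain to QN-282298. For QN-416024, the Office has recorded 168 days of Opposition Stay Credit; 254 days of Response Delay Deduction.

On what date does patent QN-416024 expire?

Earliest priority filing: 15 April 1990.
Base term: 15 April 1990 + 25 years → 15 April 2015.
Opposition Stay Credit: +168 days → 30 September 2015.
Response Delay Deduction: −254 days → 19 January 2015.

2015-01-19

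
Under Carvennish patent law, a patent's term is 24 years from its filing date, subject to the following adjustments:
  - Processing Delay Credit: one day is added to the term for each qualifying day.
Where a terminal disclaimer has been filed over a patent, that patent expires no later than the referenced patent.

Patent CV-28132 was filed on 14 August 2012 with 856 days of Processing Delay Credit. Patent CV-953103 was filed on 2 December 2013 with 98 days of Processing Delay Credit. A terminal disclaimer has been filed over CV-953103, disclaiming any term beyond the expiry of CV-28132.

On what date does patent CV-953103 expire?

2038-03-10

Natural term of CV-953103:
  Base: filing + 24 years → 2 December 2037.
  Processing Delay Credit: +98 days → 10 March 2038.
Expiry of referenced patent CV-28132:
  Base: filing + 24 years → 14 August 2036.
  Processing Delay Credit: +856 days → 18 December 2038.
Terminal disclaimer: CV-953103 expires on the earlier of 10 March 2038 and 18 December 2038.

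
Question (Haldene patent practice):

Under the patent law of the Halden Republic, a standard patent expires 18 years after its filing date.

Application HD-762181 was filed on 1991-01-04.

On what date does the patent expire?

January 4, 2009

Filing date + 18 years → 4 January 2009.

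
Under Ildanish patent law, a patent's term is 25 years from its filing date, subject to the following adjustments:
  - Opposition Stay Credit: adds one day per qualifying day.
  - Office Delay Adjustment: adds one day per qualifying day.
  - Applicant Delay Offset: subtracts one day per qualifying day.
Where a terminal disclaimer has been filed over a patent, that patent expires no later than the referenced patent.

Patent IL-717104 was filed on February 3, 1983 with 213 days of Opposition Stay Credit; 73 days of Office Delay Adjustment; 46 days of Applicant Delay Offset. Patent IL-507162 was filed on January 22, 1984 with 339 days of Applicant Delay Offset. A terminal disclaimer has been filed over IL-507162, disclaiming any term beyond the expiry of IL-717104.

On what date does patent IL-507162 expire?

2008-02-18

Natural term of IL-507162:
  Base: filing + 25 years → 22 January 2009.
  Applicant Delay Offset: −339 days → 18 February 2008.
Expiry of referenced patent IL-717104:
  Base: filing + 25 years → 3 February 2008.
  Opposition Stay Credit: +213 days → 3 September 2008.
  Office Delay Adjustment: +73 days → 15 November 2008.
  Applicant Delay Offset: −46 days → 30 September 2008.
Terminal disclaimer: IL-507162 expires on the earlier of 18 February 2008 and 30 September 2008.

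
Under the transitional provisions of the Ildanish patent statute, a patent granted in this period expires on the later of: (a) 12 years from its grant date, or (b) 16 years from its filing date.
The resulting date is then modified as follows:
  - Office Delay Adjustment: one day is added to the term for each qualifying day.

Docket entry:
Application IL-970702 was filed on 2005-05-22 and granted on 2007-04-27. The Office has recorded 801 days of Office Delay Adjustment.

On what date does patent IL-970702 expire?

(a) grant + 12 years → 27 April 2019.
(b) filing + 16 years → 22 May 2021.
Later of the two: 22 May 2021.
Office Delay Adjustment: +801 days → 1 August 2023.

2023-08-01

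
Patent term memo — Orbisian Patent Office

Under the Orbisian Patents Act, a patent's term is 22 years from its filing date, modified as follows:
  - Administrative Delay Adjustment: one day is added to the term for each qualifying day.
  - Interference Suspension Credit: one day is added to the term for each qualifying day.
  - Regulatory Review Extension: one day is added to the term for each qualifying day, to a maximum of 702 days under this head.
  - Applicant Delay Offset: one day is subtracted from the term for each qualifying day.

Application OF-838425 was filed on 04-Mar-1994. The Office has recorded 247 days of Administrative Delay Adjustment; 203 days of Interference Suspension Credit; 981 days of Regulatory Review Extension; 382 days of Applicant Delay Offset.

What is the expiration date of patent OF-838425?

April 13, 2018

Base term: filing date + 22 years → 4 March 2016.
Administrative Delay Adjustment: +247 days → 6 November 2016.
Interference Suspension Credit: +203 days → 28 May 2017.
Regulatory Review Extension: 981 days claimed exceeds the 702-day cap, so +702 days → 30 April 2019.
Applicant Delay Offset: −382 days → 13 April 2018.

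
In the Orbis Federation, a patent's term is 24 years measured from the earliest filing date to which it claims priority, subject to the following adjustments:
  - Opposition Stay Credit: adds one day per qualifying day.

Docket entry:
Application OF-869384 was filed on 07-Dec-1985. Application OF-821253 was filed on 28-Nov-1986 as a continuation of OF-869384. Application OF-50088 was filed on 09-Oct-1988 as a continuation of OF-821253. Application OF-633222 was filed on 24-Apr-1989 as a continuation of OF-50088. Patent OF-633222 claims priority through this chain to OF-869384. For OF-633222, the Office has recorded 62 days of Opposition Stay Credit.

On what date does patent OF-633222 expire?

Earliest priority filing: 7 December 1985.
Base term: 7 December 1985 + 24 years → 7 December 2009.
Opposition Stay Credit: +62 days → 7 February 2010.

February 7, 2010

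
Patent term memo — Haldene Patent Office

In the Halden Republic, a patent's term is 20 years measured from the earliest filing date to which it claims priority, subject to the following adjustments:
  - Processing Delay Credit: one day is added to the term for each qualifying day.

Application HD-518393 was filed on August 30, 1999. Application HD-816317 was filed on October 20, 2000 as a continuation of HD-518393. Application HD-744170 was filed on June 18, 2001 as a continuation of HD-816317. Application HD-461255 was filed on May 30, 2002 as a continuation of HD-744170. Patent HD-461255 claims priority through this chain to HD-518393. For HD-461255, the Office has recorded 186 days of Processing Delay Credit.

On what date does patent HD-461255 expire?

March 3, 2020

Earliest priority filing: 30 August 1999.
Base term: 30 August 1999 + 20 years → 30 August 2019.
Processing Delay Credit: +186 days → 3 March 2020.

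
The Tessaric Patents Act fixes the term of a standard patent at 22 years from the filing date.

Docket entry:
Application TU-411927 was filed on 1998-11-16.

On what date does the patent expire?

November 16, 2020

Filing date + 22 years → 16 November 2020.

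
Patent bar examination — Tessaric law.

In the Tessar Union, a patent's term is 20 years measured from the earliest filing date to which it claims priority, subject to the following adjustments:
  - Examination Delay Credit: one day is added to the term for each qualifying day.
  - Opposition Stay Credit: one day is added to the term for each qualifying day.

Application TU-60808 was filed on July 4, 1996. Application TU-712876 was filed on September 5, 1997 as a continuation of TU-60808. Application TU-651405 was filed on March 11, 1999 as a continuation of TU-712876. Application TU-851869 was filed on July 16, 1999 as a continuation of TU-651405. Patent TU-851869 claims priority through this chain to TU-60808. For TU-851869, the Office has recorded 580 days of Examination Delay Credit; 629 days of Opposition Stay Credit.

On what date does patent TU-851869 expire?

Earliest priority filing: 4 July 1996.
Base term: 4 July 1996 + 20 years → 4 July 2016.
Examination Delay Credit: +580 days → 4 February 2018.
Opposition Stay Credit: +629 days → 26 October 2019.

2019-10-26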